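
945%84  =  21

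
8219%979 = 387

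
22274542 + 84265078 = 106539620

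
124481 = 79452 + 45029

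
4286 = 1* 4286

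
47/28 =47/28  =  1.68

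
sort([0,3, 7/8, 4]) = [0, 7/8 , 3, 4 ] 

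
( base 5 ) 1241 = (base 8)304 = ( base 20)9G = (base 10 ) 196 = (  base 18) AG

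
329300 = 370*890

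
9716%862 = 234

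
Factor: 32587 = 32587^1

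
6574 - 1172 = 5402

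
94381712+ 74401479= 168783191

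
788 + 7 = 795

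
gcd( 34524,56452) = 4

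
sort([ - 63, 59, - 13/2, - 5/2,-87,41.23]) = [-87, - 63, -13/2 , - 5/2, 41.23,59 ] 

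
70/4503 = 70/4503 = 0.02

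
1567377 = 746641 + 820736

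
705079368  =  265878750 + 439200618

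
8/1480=1/185 = 0.01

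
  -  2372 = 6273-8645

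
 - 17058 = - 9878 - 7180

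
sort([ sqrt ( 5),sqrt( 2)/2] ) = [sqrt ( 2 )/2,sqrt(5 ) ] 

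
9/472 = 9/472 =0.02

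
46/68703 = 46/68703 = 0.00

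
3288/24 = 137 = 137.00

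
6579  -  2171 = 4408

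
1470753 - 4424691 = -2953938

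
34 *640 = 21760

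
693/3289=63/299 = 0.21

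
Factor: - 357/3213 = -3^(-2 ) = -1/9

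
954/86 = 477/43  =  11.09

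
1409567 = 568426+841141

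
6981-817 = 6164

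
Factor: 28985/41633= 55/79=5^1*11^1*79^(-1)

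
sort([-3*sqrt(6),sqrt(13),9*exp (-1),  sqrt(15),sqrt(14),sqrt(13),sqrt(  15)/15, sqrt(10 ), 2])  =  [-3*sqrt(6),sqrt( 15 )/15,  2, sqrt(10 ) , 9*exp( - 1),sqrt( 13),  sqrt( 13 ), sqrt( 14), sqrt( 15 )]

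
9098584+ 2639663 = 11738247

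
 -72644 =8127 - 80771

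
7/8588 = 7/8588 = 0.00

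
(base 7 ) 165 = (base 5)341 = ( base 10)96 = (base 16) 60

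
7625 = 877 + 6748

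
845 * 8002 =6761690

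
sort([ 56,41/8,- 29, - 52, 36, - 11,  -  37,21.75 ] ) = [ - 52, - 37, - 29, - 11, 41/8,21.75,36, 56]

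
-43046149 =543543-43589692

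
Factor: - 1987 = - 1987^1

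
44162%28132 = 16030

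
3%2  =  1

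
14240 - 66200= - 51960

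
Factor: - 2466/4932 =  - 1/2=- 2^( - 1)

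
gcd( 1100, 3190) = 110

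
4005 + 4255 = 8260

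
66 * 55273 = 3648018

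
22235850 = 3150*7059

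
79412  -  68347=11065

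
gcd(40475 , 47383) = 1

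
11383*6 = 68298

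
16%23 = 16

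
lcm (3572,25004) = 25004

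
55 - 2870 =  - 2815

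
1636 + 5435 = 7071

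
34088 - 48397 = - 14309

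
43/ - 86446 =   -  1 + 86403/86446  =  - 0.00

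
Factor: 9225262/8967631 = 2^1*23^(  -  1)*389897^(  -  1)*4612631^1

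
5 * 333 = 1665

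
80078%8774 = 1112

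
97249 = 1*97249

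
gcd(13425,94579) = 1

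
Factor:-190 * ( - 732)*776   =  107926080 = 2^6*3^1*5^1*19^1*61^1*97^1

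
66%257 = 66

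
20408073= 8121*2513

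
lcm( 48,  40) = 240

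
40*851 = 34040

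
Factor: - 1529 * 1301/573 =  - 1989229/573 = - 3^( - 1) * 11^1 *139^1*191^ ( - 1 )*1301^1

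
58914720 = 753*78240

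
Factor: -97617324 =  -2^2*3^1 * 7^1* 61^1*19051^1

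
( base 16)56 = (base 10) 86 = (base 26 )38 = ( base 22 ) 3K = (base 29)2S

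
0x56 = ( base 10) 86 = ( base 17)51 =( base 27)35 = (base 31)2O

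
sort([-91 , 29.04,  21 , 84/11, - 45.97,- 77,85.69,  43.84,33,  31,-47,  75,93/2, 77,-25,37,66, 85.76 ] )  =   [-91, - 77 , -47, -45.97, - 25,84/11,21,29.04, 31,  33,37, 43.84,93/2,66, 75,77,85.69,85.76] 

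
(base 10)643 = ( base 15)2cd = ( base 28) mr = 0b1010000011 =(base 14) 33d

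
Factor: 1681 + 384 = 2065 = 5^1*7^1*59^1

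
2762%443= 104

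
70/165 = 14/33=   0.42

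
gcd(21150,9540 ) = 90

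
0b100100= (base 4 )210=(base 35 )11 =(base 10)36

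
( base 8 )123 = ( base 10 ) 83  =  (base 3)10002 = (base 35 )2d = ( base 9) 102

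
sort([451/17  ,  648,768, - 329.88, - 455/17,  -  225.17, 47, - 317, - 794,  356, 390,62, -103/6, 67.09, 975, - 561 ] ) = [-794, - 561, - 329.88, - 317, - 225.17, - 455/17, -103/6, 451/17, 47, 62, 67.09,356,390,648, 768, 975 ] 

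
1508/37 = 1508/37 = 40.76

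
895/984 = 895/984  =  0.91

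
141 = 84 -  - 57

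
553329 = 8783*63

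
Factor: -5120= - 2^10*5^1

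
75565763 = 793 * 95291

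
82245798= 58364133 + 23881665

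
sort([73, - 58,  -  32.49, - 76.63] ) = [ -76.63, - 58, - 32.49, 73]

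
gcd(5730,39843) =3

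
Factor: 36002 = 2^1*47^1*383^1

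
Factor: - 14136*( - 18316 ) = 258914976 = 2^5 *3^1*19^2 *31^1 * 241^1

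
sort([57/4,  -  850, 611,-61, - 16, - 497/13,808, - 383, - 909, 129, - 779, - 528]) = [-909,  -  850,  -  779,-528,  -  383, - 61,-497/13, - 16,57/4,129, 611,808 ] 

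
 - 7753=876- 8629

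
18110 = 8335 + 9775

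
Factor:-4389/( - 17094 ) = 2^ (-1 )*19^1*37^( - 1) = 19/74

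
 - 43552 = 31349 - 74901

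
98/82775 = 14/11825=0.00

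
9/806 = 9/806 = 0.01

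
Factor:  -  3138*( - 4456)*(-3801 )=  - 2^4*3^2*7^1* 181^1* 523^1*557^1= - 53149109328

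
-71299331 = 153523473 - 224822804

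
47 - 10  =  37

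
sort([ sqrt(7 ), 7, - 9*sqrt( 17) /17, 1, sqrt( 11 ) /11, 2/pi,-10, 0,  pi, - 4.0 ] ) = [ - 10 ,  -  4.0,-9*sqrt(17) /17,  0, sqrt( 11)/11, 2/pi , 1,  sqrt( 7 ),  pi , 7 ] 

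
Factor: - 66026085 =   -  3^1 *5^1 * 83^1*181^1*293^1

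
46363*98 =4543574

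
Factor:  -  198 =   -  2^1*3^2*11^1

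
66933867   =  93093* 719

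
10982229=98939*111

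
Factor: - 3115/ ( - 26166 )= 2^( - 1)*3^( - 1 )*5^1*7^( - 1 ) = 5/42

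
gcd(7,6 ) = 1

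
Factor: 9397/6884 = 2^( - 2)*1721^( - 1)*9397^1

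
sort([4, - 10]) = [ - 10,4]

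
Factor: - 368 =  - 2^4 * 23^1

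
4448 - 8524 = -4076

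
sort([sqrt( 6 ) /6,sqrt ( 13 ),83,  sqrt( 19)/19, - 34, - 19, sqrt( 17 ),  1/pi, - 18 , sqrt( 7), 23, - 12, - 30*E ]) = [ - 30*E, -34,-19 ,-18, - 12,  sqrt( 19 )/19 , 1/pi,sqrt( 6)/6, sqrt ( 7), sqrt(13 ),sqrt( 17),23, 83]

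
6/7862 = 3/3931  =  0.00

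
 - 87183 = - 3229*27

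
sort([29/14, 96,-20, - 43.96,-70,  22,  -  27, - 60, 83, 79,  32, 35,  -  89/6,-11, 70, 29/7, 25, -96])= [ - 96, - 70, - 60, - 43.96, -27, - 20,-89/6, - 11, 29/14, 29/7,22, 25, 32, 35, 70,79, 83, 96] 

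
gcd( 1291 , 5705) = 1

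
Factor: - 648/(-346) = 324/173 = 2^2*3^4*173^( - 1)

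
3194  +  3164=6358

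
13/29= 13/29=0.45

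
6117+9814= 15931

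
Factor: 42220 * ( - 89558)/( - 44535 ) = 756227752/8907= 2^3*3^( - 1)*7^1*2111^1*2969^( - 1)*6397^1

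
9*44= 396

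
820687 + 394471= 1215158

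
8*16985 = 135880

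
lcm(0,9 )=0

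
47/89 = 47/89 = 0.53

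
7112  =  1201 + 5911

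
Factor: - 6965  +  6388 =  - 577 = - 577^1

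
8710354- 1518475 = 7191879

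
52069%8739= 8374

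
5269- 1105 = 4164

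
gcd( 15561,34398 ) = 819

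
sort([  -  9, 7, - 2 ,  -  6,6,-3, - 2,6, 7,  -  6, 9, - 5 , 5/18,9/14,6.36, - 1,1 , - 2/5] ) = [ - 9,- 6,- 6, - 5, - 3, - 2,-2,  -  1, - 2/5, 5/18,9/14,1, 6 , 6, 6.36 , 7,7, 9 ]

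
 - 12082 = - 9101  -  2981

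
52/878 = 26/439  =  0.06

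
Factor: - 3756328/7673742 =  - 2^2*3^( - 2)*426319^( - 1 )*469541^1 =- 1878164/3836871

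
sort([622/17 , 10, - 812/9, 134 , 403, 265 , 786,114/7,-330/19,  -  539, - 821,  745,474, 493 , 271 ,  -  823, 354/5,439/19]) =[ - 823, - 821, - 539 , - 812/9, - 330/19, 10, 114/7 , 439/19,622/17,354/5,  134 , 265,271 , 403, 474, 493,  745,  786]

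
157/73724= 157/73724  =  0.00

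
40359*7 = 282513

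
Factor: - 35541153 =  - 3^3*19^1*29^1*2389^1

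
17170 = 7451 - -9719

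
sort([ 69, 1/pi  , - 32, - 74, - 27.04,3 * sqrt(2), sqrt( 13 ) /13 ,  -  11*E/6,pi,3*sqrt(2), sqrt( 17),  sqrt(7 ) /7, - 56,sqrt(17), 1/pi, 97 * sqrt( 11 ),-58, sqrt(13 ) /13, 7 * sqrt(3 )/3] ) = [ - 74 , - 58, - 56, - 32, - 27.04, - 11*E/6, sqrt(13)/13, sqrt (13 )/13 , 1/pi, 1/pi,sqrt(7)/7, pi, 7*sqrt( 3 ) /3,sqrt(17), sqrt( 17), 3*sqrt( 2 ), 3*sqrt( 2 ),69,97*sqrt(11)] 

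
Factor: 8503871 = 8503871^1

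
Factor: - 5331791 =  - 23^2 *10079^1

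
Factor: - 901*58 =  - 52258 = - 2^1*17^1 * 29^1*53^1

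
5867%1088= 427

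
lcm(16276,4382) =113932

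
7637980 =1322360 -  - 6315620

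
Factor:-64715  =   - 5^1* 7^1*43^2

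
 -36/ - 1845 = 4/205= 0.02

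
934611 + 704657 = 1639268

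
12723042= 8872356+3850686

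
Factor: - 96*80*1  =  -7680 = - 2^9 * 3^1 * 5^1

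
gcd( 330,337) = 1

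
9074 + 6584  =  15658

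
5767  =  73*79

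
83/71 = 1 + 12/71= 1.17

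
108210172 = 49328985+58881187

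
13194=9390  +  3804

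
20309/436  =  20309/436 = 46.58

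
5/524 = 5/524 = 0.01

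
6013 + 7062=13075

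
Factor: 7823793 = 3^1*739^1*3529^1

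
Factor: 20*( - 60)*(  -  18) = 2^5*3^3*5^2 = 21600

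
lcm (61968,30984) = 61968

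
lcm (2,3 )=6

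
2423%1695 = 728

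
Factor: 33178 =2^1*53^1*313^1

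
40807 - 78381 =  - 37574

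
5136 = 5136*1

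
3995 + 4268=8263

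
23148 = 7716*3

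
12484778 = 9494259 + 2990519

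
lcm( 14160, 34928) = 523920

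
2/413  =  2/413 = 0.00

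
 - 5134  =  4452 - 9586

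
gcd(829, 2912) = 1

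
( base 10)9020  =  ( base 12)5278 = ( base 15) 2A15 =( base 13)414b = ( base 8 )21474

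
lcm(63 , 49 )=441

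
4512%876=132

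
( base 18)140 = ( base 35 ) bb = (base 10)396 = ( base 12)290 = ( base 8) 614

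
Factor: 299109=3^1*179^1*557^1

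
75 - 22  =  53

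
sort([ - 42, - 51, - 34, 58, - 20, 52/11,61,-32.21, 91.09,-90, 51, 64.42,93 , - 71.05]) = [-90, - 71.05,  -  51,-42,-34, - 32.21, - 20, 52/11 , 51, 58, 61, 64.42,91.09, 93]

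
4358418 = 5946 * 733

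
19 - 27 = - 8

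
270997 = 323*839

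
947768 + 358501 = 1306269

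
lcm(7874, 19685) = 39370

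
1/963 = 1/963= 0.00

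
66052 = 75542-9490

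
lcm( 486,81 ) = 486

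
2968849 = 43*69043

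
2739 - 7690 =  - 4951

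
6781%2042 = 655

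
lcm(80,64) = 320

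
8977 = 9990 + -1013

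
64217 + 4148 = 68365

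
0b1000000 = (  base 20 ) 34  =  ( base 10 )64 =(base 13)4C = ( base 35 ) 1T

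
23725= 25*949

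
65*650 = 42250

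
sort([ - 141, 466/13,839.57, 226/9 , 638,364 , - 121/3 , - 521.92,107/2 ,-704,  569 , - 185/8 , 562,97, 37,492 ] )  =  [ - 704 , - 521.92 , - 141, - 121/3, - 185/8,226/9, 466/13 , 37,107/2,  97 , 364,492 , 562, 569,638,  839.57]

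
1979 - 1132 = 847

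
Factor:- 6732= - 2^2*3^2*11^1 * 17^1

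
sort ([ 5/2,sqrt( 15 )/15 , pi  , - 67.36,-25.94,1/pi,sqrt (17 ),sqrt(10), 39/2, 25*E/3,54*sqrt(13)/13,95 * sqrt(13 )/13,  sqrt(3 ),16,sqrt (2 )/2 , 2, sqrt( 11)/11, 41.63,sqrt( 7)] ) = [ - 67.36, - 25.94, sqrt( 15)/15,sqrt(11)/11, 1/pi,sqrt (2 ) /2, sqrt( 3 ) , 2 , 5/2, sqrt( 7 ), pi,sqrt(10 ), sqrt(17 ),  54*sqrt( 13)/13,16,39/2, 25 * E/3,95*sqrt(13)/13, 41.63]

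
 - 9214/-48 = 4607/24 = 191.96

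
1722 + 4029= 5751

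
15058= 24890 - 9832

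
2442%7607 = 2442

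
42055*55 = 2313025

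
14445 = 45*321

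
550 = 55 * 10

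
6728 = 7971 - 1243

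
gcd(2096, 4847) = 131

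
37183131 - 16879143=20303988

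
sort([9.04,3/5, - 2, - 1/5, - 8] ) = [ - 8 , - 2, - 1/5,3/5,9.04]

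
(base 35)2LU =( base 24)5dn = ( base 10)3215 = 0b110010001111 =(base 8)6217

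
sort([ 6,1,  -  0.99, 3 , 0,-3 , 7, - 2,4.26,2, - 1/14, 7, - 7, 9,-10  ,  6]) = [ - 10, - 7, - 3,-2, - 0.99, - 1/14,0,1,2, 3,4.26,6, 6,7,7,9]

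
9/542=9/542 =0.02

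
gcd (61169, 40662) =1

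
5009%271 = 131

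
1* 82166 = 82166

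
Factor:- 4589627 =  -7^1 *23^1 * 29^1 * 983^1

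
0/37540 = 0 = 0.00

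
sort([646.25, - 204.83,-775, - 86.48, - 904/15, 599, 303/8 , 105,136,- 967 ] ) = [-967, - 775, - 204.83, - 86.48, - 904/15,303/8,105,136,599 , 646.25]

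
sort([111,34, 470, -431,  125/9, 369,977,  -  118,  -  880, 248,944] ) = [ - 880, - 431,-118,  125/9,34,111,248 , 369 , 470,944, 977] 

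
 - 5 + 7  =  2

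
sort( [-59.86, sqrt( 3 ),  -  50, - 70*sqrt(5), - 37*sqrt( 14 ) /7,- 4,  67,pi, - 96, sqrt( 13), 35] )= [-70*sqrt( 5 ), -96, - 59.86,- 50, - 37*sqrt(14) /7, - 4,sqrt(3), pi, sqrt(13), 35, 67] 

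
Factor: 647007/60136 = 2^( - 3 )*3^1*19^1*7517^( - 1)*11351^1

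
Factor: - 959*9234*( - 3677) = 2^1*3^5 * 7^1*19^1 * 137^1*3677^1 = 32561327862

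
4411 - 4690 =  - 279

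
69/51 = 1+6/17 =1.35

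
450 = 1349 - 899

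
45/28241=45/28241 = 0.00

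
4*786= 3144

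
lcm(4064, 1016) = 4064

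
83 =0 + 83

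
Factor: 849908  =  2^2* 19^1  *  53^1*211^1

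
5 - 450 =  -  445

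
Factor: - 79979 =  - 79979^1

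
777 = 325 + 452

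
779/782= 779/782  =  1.00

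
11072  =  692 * 16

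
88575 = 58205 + 30370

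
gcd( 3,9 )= 3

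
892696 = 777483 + 115213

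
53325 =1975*27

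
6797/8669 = 6797/8669 = 0.78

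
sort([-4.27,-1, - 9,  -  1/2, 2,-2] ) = [ - 9, - 4.27, - 2, - 1, - 1/2, 2 ] 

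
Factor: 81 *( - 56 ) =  - 2^3* 3^4*7^1=-4536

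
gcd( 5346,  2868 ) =6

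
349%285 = 64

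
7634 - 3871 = 3763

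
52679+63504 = 116183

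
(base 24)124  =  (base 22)16C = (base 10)628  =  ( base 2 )1001110100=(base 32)JK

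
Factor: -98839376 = -2^4*6177461^1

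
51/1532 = 51/1532 = 0.03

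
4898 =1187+3711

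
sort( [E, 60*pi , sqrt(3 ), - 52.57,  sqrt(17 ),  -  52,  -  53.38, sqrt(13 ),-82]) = [-82 ,  -  53.38,-52.57,-52,  sqrt( 3),E  ,  sqrt( 13 )  ,  sqrt(17), 60* pi] 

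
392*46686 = 18300912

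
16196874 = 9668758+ 6528116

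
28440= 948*30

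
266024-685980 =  -419956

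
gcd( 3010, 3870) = 430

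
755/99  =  7 + 62/99 = 7.63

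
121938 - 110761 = 11177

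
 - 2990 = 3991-6981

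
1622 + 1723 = 3345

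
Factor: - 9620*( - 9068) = 2^4*5^1*13^1 * 37^1*2267^1= 87234160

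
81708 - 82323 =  - 615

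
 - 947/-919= 1+ 28/919 = 1.03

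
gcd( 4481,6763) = 1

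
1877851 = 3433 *547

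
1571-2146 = - 575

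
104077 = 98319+5758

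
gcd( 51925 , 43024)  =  1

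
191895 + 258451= 450346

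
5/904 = 5/904 = 0.01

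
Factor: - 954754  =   - 2^1*17^1*28081^1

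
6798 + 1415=8213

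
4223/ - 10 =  - 423 + 7/10=- 422.30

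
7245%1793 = 73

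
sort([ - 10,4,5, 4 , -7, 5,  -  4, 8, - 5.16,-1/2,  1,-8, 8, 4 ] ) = [-10,  -  8,  -  7,-5.16, -4,- 1/2,  1,4, 4,4,5,5, 8, 8]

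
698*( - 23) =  - 16054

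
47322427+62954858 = 110277285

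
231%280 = 231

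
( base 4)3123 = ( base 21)A9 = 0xDB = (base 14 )119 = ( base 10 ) 219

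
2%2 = 0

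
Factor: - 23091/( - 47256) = 43/88 =2^(- 3 ) * 11^( - 1)*43^1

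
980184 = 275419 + 704765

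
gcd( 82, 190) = 2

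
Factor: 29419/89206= 31/94 =2^( - 1 )*31^1*47^( - 1)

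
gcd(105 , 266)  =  7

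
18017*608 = 10954336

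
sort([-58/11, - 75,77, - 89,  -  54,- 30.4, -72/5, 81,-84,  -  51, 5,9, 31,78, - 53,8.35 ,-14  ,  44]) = [  -  89,- 84, - 75, - 54, - 53, - 51, - 30.4, - 72/5, -14, - 58/11,  5, 8.35,9 , 31,44, 77,78 , 81 ] 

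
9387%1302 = 273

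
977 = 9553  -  8576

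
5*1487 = 7435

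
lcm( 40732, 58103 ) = 3951004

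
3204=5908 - 2704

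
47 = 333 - 286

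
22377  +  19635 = 42012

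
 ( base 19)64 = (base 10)118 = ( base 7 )226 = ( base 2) 1110110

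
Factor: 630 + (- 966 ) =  - 336  =  - 2^4*3^1*7^1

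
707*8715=6161505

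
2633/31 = 84 + 29/31 = 84.94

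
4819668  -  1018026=3801642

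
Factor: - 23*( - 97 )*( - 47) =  - 104857 = - 23^1*47^1*97^1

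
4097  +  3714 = 7811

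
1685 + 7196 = 8881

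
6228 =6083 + 145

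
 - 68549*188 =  - 12887212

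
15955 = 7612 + 8343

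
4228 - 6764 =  - 2536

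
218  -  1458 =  - 1240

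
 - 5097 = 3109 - 8206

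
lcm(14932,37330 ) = 74660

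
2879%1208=463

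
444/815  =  444/815  =  0.54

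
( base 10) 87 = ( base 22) 3L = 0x57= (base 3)10020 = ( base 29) 30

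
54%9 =0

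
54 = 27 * 2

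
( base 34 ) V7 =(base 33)w5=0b10000100101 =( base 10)1061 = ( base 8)2045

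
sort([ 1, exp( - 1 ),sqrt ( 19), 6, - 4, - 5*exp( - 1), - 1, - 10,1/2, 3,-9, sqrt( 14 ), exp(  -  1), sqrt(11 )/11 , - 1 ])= [ - 10, - 9, - 4, - 5*exp( -1) , - 1, - 1,sqrt(11)/11,  exp( - 1), exp(-1), 1/2, 1, 3, sqrt( 14 ),  sqrt(19), 6 ]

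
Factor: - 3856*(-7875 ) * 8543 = 2^4*3^2*5^3*7^1 *241^1*8543^1  =  259416738000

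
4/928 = 1/232 =0.00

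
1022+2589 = 3611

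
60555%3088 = 1883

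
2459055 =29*84795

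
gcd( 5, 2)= 1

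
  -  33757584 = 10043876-43801460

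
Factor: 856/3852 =2^1* 3^(-2) =2/9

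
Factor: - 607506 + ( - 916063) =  - 1523569^1 = -1523569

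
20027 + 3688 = 23715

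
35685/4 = 8921 + 1/4= 8921.25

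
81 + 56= 137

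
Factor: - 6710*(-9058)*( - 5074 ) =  -2^3* 5^1*7^1*11^1*43^1*59^1 *61^1*647^1  =  -308393559320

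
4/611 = 4/611 = 0.01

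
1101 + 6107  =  7208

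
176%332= 176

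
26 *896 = 23296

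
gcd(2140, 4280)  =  2140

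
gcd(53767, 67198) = 1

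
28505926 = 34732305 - 6226379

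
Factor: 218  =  2^1*109^1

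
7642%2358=568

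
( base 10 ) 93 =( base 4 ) 1131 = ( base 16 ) 5d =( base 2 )1011101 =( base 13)72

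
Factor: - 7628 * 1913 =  - 14592364 = - 2^2 * 1907^1 * 1913^1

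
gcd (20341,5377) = 1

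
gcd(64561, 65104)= 1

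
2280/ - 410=  -  228/41 = - 5.56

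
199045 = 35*5687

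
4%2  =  0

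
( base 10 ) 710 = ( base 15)325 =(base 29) oe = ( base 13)428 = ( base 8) 1306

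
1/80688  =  1/80688 =0.00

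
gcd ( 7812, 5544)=252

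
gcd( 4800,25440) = 480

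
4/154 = 2/77 = 0.03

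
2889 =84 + 2805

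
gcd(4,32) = 4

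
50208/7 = 7172 + 4/7 = 7172.57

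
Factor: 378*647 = 2^1 * 3^3*7^1*647^1 = 244566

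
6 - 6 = 0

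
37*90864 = 3361968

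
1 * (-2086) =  - 2086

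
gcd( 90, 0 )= 90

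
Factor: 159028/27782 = 2^1*29^(- 1)*83^1 = 166/29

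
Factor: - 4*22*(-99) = 8712 = 2^3 * 3^2*11^2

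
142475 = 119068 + 23407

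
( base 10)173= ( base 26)6H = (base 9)212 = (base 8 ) 255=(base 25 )6N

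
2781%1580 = 1201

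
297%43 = 39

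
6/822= 1/137 = 0.01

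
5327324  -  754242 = 4573082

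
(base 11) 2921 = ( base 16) ebe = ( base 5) 110044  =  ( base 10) 3774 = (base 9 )5153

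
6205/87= 71 + 28/87 = 71.32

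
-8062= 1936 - 9998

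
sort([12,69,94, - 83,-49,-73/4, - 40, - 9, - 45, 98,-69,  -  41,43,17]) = [-83, - 69, - 49,-45, - 41,- 40,  -  73/4, - 9,12,17,43, 69,94,  98] 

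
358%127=104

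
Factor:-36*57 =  - 2052 = -2^2*3^3*19^1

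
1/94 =1/94 =0.01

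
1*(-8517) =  - 8517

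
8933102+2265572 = 11198674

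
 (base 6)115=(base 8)57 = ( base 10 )47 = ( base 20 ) 27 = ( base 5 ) 142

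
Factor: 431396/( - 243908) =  - 497/281 = - 7^1*71^1*281^( - 1)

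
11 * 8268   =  90948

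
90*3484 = 313560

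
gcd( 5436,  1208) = 604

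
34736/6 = 17368/3 = 5789.33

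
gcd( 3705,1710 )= 285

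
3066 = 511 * 6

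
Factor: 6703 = 6703^1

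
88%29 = 1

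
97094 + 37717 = 134811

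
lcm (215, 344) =1720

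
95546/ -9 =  - 10617 + 7/9 =- 10616.22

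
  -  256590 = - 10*25659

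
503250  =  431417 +71833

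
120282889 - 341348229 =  - 221065340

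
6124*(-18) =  - 110232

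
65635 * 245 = 16080575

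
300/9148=75/2287 =0.03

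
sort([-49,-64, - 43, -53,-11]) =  [ - 64,-53, - 49, -43,-11 ]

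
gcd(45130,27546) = 2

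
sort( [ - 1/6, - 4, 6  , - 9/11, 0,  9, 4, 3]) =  [ - 4, - 9/11, - 1/6, 0, 3 , 4,6,9 ] 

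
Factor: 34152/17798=2^2*3^1*11^( - 1 )*809^( -1)*1423^1  =  17076/8899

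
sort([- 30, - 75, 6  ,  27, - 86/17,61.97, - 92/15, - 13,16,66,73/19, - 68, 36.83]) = [ - 75, - 68, -30, - 13, - 92/15,  -  86/17,73/19, 6,16,  27,36.83,61.97,66 ] 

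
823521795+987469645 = 1810991440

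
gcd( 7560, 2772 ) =252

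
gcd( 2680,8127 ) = 1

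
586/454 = 293/227 =1.29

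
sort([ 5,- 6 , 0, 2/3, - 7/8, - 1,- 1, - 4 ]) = [ - 6, - 4, - 1, - 1, - 7/8, 0,2/3, 5]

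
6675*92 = 614100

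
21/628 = 21/628 = 0.03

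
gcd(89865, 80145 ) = 45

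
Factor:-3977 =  - 41^1*97^1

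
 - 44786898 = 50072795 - 94859693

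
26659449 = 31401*849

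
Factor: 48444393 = 3^1*16148131^1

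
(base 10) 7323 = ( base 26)ALH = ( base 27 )A16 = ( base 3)101001020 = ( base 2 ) 1110010011011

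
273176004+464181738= 737357742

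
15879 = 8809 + 7070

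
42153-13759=28394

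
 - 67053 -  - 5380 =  - 61673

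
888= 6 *148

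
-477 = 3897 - 4374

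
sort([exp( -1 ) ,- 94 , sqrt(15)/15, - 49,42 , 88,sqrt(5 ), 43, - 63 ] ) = [- 94,-63, - 49, sqrt(15)/15, exp ( - 1), sqrt( 5), 42, 43,88 ]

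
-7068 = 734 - 7802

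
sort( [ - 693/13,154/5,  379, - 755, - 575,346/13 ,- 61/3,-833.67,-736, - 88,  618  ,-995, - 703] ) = [ - 995, - 833.67, - 755, - 736, - 703, - 575,- 88, - 693/13, - 61/3, 346/13,154/5,379 , 618 ]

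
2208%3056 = 2208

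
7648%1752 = 640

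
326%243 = 83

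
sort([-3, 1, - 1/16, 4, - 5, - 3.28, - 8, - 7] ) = [ - 8, - 7, - 5,  -  3.28, - 3,  -  1/16,1,4 ] 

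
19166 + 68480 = 87646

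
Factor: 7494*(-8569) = -2^1 * 3^1*11^1*19^1 * 41^1*1249^1= -64216086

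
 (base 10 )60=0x3C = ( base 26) 28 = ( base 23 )2e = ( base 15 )40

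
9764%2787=1403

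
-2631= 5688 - 8319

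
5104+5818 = 10922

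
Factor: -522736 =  - 2^4*37^1*883^1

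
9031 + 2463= 11494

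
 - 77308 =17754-95062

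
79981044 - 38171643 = 41809401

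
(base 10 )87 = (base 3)10020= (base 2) 1010111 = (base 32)2N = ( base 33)2L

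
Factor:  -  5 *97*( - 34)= 16490=2^1*5^1*17^1 * 97^1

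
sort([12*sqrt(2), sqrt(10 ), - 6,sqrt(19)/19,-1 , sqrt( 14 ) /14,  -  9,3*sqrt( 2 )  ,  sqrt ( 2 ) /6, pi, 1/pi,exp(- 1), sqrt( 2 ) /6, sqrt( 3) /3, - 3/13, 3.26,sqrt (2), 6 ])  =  [ - 9, - 6,-1, - 3/13 , sqrt (19)/19,sqrt( 2)/6, sqrt( 2) /6 , sqrt( 14)/14, 1/pi, exp(-1 ),sqrt(  3 )/3, sqrt(2), pi,sqrt( 10), 3.26,3*sqrt ( 2 ), 6, 12*sqrt( 2)]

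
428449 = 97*4417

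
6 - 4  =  2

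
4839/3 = 1613=1613.00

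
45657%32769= 12888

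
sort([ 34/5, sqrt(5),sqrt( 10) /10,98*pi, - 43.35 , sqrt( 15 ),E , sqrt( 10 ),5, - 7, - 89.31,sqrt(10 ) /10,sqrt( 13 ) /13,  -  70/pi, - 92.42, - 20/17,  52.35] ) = [ - 92.42, - 89.31,-43.35, - 70/pi,-7, - 20/17 , sqrt( 13 )/13, sqrt( 10 )/10, sqrt( 10 ) /10, sqrt ( 5 ),E,  sqrt( 10),sqrt ( 15 ),5,34/5,52.35  ,  98 *pi ] 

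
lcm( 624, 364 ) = 4368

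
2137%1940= 197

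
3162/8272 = 1581/4136 = 0.38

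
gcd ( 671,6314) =11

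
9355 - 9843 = -488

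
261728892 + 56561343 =318290235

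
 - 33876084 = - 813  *41668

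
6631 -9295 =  - 2664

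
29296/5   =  5859 + 1/5 = 5859.20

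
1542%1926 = 1542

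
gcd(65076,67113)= 3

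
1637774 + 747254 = 2385028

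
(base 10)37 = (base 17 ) 23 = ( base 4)211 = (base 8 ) 45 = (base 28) 19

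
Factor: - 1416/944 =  - 3/2 = - 2^( - 1 )*3^1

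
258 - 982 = - 724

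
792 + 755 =1547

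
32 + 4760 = 4792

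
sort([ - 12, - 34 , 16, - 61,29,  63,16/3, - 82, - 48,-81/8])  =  [ - 82, - 61,-48, - 34, - 12,-81/8, 16/3, 16,29, 63 ]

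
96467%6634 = 3591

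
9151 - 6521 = 2630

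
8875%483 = 181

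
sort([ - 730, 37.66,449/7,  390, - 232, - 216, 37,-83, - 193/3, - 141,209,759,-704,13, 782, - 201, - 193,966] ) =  [ - 730, - 704, -232, - 216 , - 201, - 193, - 141, - 83, - 193/3, 13, 37, 37.66, 449/7,209, 390 , 759,  782, 966] 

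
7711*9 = 69399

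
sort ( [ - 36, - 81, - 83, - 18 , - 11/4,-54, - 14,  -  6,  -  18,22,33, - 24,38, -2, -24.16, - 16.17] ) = [-83, - 81, - 54 ,-36,-24.16 , - 24, - 18 , - 18, - 16.17 , - 14,-6, - 11/4, - 2,22,33,38]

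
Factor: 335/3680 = 67/736 = 2^(-5) * 23^( - 1)*67^1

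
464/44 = 116/11= 10.55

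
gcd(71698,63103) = 1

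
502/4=125+1/2=125.50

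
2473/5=494+3/5 = 494.60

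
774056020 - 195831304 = 578224716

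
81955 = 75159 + 6796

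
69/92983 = 69/92983 = 0.00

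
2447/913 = 2447/913= 2.68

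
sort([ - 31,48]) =[ - 31,48]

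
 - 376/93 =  - 5 + 89/93 = -4.04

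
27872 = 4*6968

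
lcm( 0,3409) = 0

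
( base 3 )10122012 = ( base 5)41101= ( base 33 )2eb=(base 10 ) 2651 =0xa5b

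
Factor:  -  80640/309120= -2^1*3^1*23^( - 1) = - 6/23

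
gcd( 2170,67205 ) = 5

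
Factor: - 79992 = - 2^3*3^2 * 11^1*101^1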